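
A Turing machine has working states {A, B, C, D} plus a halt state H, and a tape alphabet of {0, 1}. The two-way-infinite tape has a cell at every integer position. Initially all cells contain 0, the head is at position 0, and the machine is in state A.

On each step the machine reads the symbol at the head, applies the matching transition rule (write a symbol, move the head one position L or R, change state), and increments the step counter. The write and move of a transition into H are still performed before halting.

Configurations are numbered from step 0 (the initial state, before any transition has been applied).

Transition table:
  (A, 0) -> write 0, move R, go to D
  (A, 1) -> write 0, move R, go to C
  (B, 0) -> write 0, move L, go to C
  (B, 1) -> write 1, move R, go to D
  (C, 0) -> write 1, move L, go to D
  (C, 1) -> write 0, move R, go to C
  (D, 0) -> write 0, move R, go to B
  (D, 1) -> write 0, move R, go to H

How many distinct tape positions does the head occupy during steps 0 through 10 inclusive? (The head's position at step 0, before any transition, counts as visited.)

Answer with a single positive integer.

Step 1: in state A at pos 0, read 0 -> (A,0)->write 0,move R,goto D. Now: state=D, head=1, tape[-1..2]=0000 (head:   ^)
Step 2: in state D at pos 1, read 0 -> (D,0)->write 0,move R,goto B. Now: state=B, head=2, tape[-1..3]=00000 (head:    ^)
Step 3: in state B at pos 2, read 0 -> (B,0)->write 0,move L,goto C. Now: state=C, head=1, tape[-1..3]=00000 (head:   ^)
Step 4: in state C at pos 1, read 0 -> (C,0)->write 1,move L,goto D. Now: state=D, head=0, tape[-1..3]=00100 (head:  ^)
Step 5: in state D at pos 0, read 0 -> (D,0)->write 0,move R,goto B. Now: state=B, head=1, tape[-1..3]=00100 (head:   ^)
Step 6: in state B at pos 1, read 1 -> (B,1)->write 1,move R,goto D. Now: state=D, head=2, tape[-1..3]=00100 (head:    ^)
Step 7: in state D at pos 2, read 0 -> (D,0)->write 0,move R,goto B. Now: state=B, head=3, tape[-1..4]=001000 (head:     ^)
Step 8: in state B at pos 3, read 0 -> (B,0)->write 0,move L,goto C. Now: state=C, head=2, tape[-1..4]=001000 (head:    ^)
Step 9: in state C at pos 2, read 0 -> (C,0)->write 1,move L,goto D. Now: state=D, head=1, tape[-1..4]=001100 (head:   ^)
Step 10: in state D at pos 1, read 1 -> (D,1)->write 0,move R,goto H. Now: state=H, head=2, tape[-1..4]=000100 (head:    ^)
Head positions at steps 0..10: starting at 0, distinct positions visited = {0, 1, 2, 3} -> 4 position(s)

Answer: 4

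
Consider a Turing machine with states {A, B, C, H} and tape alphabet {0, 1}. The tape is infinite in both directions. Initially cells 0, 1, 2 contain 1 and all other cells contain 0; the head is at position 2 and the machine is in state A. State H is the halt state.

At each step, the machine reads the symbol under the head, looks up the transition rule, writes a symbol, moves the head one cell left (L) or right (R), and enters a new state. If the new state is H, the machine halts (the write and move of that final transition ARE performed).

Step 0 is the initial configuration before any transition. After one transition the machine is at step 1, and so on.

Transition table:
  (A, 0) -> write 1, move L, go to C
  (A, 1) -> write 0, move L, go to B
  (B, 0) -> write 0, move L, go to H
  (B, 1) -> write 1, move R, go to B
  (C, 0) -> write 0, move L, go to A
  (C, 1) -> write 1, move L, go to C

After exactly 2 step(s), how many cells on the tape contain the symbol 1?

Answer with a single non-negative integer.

Step 1: in state A at pos 2, read 1 -> (A,1)->write 0,move L,goto B. Now: state=B, head=1, tape[-1..3]=01100 (head:   ^)
Step 2: in state B at pos 1, read 1 -> (B,1)->write 1,move R,goto B. Now: state=B, head=2, tape[-1..3]=01100 (head:    ^)
Cells containing 1 after step 2: {0, 1} -> 2 cell(s)

Answer: 2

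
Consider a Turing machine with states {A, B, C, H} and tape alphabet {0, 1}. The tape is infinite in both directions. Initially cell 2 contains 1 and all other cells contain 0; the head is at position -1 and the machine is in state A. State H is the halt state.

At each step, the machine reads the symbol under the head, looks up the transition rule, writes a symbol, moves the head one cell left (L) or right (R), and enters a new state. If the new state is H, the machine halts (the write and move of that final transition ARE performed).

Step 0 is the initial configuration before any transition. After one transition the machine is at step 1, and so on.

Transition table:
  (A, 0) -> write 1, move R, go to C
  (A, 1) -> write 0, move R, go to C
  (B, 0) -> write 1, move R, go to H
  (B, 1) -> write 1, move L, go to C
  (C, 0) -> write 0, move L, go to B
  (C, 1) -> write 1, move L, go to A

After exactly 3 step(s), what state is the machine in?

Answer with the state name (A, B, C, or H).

Step 1: in state A at pos -1, read 0 -> (A,0)->write 1,move R,goto C. Now: state=C, head=0, tape[-2..3]=010010 (head:   ^)
Step 2: in state C at pos 0, read 0 -> (C,0)->write 0,move L,goto B. Now: state=B, head=-1, tape[-2..3]=010010 (head:  ^)
Step 3: in state B at pos -1, read 1 -> (B,1)->write 1,move L,goto C. Now: state=C, head=-2, tape[-3..3]=0010010 (head:  ^)

Answer: C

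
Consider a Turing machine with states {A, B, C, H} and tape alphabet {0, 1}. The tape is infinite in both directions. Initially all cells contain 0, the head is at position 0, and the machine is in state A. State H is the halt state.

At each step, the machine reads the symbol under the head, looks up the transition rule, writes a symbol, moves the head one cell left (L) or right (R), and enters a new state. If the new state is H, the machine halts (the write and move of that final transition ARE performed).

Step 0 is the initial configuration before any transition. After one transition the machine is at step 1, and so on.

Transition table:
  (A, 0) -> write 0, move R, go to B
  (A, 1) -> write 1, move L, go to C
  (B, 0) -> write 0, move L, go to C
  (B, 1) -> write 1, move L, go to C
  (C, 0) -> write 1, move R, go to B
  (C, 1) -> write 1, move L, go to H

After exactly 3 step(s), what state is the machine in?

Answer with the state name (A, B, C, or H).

Step 1: in state A at pos 0, read 0 -> (A,0)->write 0,move R,goto B. Now: state=B, head=1, tape[-1..2]=0000 (head:   ^)
Step 2: in state B at pos 1, read 0 -> (B,0)->write 0,move L,goto C. Now: state=C, head=0, tape[-1..2]=0000 (head:  ^)
Step 3: in state C at pos 0, read 0 -> (C,0)->write 1,move R,goto B. Now: state=B, head=1, tape[-1..2]=0100 (head:   ^)

Answer: B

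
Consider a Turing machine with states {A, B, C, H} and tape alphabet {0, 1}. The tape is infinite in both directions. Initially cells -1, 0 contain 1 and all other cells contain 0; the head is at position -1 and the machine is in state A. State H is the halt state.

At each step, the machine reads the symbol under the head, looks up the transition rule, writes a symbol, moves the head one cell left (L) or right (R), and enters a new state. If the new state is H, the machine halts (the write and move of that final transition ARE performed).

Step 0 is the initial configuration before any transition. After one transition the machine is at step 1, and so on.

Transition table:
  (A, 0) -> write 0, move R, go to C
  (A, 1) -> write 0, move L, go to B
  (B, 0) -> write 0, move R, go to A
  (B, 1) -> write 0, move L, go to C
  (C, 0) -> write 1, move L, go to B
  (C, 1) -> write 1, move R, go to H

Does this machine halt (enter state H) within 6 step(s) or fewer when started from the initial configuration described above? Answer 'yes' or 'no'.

Answer: yes

Derivation:
Step 1: in state A at pos -1, read 1 -> (A,1)->write 0,move L,goto B. Now: state=B, head=-2, tape[-3..1]=00010 (head:  ^)
Step 2: in state B at pos -2, read 0 -> (B,0)->write 0,move R,goto A. Now: state=A, head=-1, tape[-3..1]=00010 (head:   ^)
Step 3: in state A at pos -1, read 0 -> (A,0)->write 0,move R,goto C. Now: state=C, head=0, tape[-3..1]=00010 (head:    ^)
Step 4: in state C at pos 0, read 1 -> (C,1)->write 1,move R,goto H. Now: state=H, head=1, tape[-3..2]=000100 (head:     ^)
State H reached at step 4; 4 <= 6 -> yes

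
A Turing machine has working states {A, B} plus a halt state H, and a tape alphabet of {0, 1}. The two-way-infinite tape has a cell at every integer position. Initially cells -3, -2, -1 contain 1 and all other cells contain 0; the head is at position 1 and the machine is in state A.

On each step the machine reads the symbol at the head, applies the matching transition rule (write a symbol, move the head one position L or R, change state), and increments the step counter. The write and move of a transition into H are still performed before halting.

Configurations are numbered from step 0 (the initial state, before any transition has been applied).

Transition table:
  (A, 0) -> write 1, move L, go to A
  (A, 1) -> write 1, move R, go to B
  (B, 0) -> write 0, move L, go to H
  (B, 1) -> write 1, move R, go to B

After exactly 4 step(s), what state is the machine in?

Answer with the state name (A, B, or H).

Answer: B

Derivation:
Step 1: in state A at pos 1, read 0 -> (A,0)->write 1,move L,goto A. Now: state=A, head=0, tape[-4..2]=0111010 (head:     ^)
Step 2: in state A at pos 0, read 0 -> (A,0)->write 1,move L,goto A. Now: state=A, head=-1, tape[-4..2]=0111110 (head:    ^)
Step 3: in state A at pos -1, read 1 -> (A,1)->write 1,move R,goto B. Now: state=B, head=0, tape[-4..2]=0111110 (head:     ^)
Step 4: in state B at pos 0, read 1 -> (B,1)->write 1,move R,goto B. Now: state=B, head=1, tape[-4..2]=0111110 (head:      ^)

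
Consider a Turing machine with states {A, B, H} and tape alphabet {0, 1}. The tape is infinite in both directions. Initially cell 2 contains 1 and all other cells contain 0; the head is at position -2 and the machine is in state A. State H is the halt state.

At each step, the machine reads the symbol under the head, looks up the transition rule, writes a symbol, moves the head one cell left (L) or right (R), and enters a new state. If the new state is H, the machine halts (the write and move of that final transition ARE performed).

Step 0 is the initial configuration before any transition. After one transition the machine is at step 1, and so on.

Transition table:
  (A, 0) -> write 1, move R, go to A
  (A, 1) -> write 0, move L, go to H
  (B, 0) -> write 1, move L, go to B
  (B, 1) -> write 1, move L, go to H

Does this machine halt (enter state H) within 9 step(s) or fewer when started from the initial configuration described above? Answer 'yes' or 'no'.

Answer: yes

Derivation:
Step 1: in state A at pos -2, read 0 -> (A,0)->write 1,move R,goto A. Now: state=A, head=-1, tape[-3..3]=0100010 (head:   ^)
Step 2: in state A at pos -1, read 0 -> (A,0)->write 1,move R,goto A. Now: state=A, head=0, tape[-3..3]=0110010 (head:    ^)
Step 3: in state A at pos 0, read 0 -> (A,0)->write 1,move R,goto A. Now: state=A, head=1, tape[-3..3]=0111010 (head:     ^)
Step 4: in state A at pos 1, read 0 -> (A,0)->write 1,move R,goto A. Now: state=A, head=2, tape[-3..3]=0111110 (head:      ^)
Step 5: in state A at pos 2, read 1 -> (A,1)->write 0,move L,goto H. Now: state=H, head=1, tape[-3..3]=0111100 (head:     ^)
State H reached at step 5; 5 <= 9 -> yes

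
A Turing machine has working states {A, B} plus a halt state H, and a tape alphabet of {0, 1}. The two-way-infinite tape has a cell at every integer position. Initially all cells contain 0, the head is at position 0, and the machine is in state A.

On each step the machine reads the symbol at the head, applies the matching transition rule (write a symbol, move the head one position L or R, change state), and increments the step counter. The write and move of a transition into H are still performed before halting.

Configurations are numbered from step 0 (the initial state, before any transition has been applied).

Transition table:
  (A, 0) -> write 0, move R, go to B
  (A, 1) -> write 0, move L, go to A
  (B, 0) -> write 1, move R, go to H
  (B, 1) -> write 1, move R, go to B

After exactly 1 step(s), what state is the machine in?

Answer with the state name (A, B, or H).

Answer: B

Derivation:
Step 1: in state A at pos 0, read 0 -> (A,0)->write 0,move R,goto B. Now: state=B, head=1, tape[-1..2]=0000 (head:   ^)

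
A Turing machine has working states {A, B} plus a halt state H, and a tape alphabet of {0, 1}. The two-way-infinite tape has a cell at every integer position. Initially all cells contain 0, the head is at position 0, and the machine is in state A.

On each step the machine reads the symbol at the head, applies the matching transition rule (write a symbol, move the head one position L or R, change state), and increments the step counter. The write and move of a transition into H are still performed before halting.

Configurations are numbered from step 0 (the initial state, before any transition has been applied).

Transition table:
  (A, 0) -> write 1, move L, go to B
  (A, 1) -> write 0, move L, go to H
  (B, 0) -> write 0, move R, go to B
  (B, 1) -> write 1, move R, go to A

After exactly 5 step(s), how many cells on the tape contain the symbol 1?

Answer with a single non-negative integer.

Step 1: in state A at pos 0, read 0 -> (A,0)->write 1,move L,goto B. Now: state=B, head=-1, tape[-2..1]=0010 (head:  ^)
Step 2: in state B at pos -1, read 0 -> (B,0)->write 0,move R,goto B. Now: state=B, head=0, tape[-2..1]=0010 (head:   ^)
Step 3: in state B at pos 0, read 1 -> (B,1)->write 1,move R,goto A. Now: state=A, head=1, tape[-2..2]=00100 (head:    ^)
Step 4: in state A at pos 1, read 0 -> (A,0)->write 1,move L,goto B. Now: state=B, head=0, tape[-2..2]=00110 (head:   ^)
Step 5: in state B at pos 0, read 1 -> (B,1)->write 1,move R,goto A. Now: state=A, head=1, tape[-2..2]=00110 (head:    ^)
Cells containing 1 after step 5: {0, 1} -> 2 cell(s)

Answer: 2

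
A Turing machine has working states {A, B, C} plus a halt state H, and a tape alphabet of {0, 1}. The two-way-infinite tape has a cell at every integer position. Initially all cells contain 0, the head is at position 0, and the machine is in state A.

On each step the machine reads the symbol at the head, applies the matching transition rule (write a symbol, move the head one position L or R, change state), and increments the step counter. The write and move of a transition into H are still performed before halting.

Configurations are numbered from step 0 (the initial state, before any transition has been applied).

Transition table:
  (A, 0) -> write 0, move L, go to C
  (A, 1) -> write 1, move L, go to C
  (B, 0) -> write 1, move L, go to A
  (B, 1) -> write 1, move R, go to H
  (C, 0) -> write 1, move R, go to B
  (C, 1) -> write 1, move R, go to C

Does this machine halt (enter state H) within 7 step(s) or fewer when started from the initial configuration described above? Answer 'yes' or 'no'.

Step 1: in state A at pos 0, read 0 -> (A,0)->write 0,move L,goto C. Now: state=C, head=-1, tape[-2..1]=0000 (head:  ^)
Step 2: in state C at pos -1, read 0 -> (C,0)->write 1,move R,goto B. Now: state=B, head=0, tape[-2..1]=0100 (head:   ^)
Step 3: in state B at pos 0, read 0 -> (B,0)->write 1,move L,goto A. Now: state=A, head=-1, tape[-2..1]=0110 (head:  ^)
Step 4: in state A at pos -1, read 1 -> (A,1)->write 1,move L,goto C. Now: state=C, head=-2, tape[-3..1]=00110 (head:  ^)
Step 5: in state C at pos -2, read 0 -> (C,0)->write 1,move R,goto B. Now: state=B, head=-1, tape[-3..1]=01110 (head:   ^)
Step 6: in state B at pos -1, read 1 -> (B,1)->write 1,move R,goto H. Now: state=H, head=0, tape[-3..1]=01110 (head:    ^)
State H reached at step 6; 6 <= 7 -> yes

Answer: yes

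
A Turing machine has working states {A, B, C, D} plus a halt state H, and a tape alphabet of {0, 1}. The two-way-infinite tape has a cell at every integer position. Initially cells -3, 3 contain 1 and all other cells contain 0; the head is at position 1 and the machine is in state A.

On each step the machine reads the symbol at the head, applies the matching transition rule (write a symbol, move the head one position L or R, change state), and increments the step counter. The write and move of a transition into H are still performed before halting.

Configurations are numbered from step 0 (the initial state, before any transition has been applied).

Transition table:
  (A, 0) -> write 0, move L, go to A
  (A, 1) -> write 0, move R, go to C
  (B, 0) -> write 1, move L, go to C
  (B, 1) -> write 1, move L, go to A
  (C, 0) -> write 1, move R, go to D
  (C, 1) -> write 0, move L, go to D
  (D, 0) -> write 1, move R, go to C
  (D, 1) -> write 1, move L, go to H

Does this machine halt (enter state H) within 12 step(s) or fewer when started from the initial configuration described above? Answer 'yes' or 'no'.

Answer: yes

Derivation:
Step 1: in state A at pos 1, read 0 -> (A,0)->write 0,move L,goto A. Now: state=A, head=0, tape[-4..4]=010000010 (head:     ^)
Step 2: in state A at pos 0, read 0 -> (A,0)->write 0,move L,goto A. Now: state=A, head=-1, tape[-4..4]=010000010 (head:    ^)
Step 3: in state A at pos -1, read 0 -> (A,0)->write 0,move L,goto A. Now: state=A, head=-2, tape[-4..4]=010000010 (head:   ^)
Step 4: in state A at pos -2, read 0 -> (A,0)->write 0,move L,goto A. Now: state=A, head=-3, tape[-4..4]=010000010 (head:  ^)
Step 5: in state A at pos -3, read 1 -> (A,1)->write 0,move R,goto C. Now: state=C, head=-2, tape[-4..4]=000000010 (head:   ^)
Step 6: in state C at pos -2, read 0 -> (C,0)->write 1,move R,goto D. Now: state=D, head=-1, tape[-4..4]=001000010 (head:    ^)
Step 7: in state D at pos -1, read 0 -> (D,0)->write 1,move R,goto C. Now: state=C, head=0, tape[-4..4]=001100010 (head:     ^)
Step 8: in state C at pos 0, read 0 -> (C,0)->write 1,move R,goto D. Now: state=D, head=1, tape[-4..4]=001110010 (head:      ^)
Step 9: in state D at pos 1, read 0 -> (D,0)->write 1,move R,goto C. Now: state=C, head=2, tape[-4..4]=001111010 (head:       ^)
Step 10: in state C at pos 2, read 0 -> (C,0)->write 1,move R,goto D. Now: state=D, head=3, tape[-4..4]=001111110 (head:        ^)
Step 11: in state D at pos 3, read 1 -> (D,1)->write 1,move L,goto H. Now: state=H, head=2, tape[-4..4]=001111110 (head:       ^)
State H reached at step 11; 11 <= 12 -> yes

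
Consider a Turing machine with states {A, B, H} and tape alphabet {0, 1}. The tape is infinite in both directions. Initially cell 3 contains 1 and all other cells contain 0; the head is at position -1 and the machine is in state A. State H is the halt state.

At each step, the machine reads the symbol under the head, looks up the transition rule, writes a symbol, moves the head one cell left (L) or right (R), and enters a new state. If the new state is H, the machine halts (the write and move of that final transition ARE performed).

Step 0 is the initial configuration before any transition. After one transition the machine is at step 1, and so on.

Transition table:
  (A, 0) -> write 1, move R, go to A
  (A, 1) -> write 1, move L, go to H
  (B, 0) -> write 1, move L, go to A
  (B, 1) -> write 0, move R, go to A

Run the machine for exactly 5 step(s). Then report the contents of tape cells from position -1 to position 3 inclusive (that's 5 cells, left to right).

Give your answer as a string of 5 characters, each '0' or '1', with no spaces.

Step 1: in state A at pos -1, read 0 -> (A,0)->write 1,move R,goto A. Now: state=A, head=0, tape[-2..4]=0100010 (head:   ^)
Step 2: in state A at pos 0, read 0 -> (A,0)->write 1,move R,goto A. Now: state=A, head=1, tape[-2..4]=0110010 (head:    ^)
Step 3: in state A at pos 1, read 0 -> (A,0)->write 1,move R,goto A. Now: state=A, head=2, tape[-2..4]=0111010 (head:     ^)
Step 4: in state A at pos 2, read 0 -> (A,0)->write 1,move R,goto A. Now: state=A, head=3, tape[-2..4]=0111110 (head:      ^)
Step 5: in state A at pos 3, read 1 -> (A,1)->write 1,move L,goto H. Now: state=H, head=2, tape[-2..4]=0111110 (head:     ^)

Answer: 11111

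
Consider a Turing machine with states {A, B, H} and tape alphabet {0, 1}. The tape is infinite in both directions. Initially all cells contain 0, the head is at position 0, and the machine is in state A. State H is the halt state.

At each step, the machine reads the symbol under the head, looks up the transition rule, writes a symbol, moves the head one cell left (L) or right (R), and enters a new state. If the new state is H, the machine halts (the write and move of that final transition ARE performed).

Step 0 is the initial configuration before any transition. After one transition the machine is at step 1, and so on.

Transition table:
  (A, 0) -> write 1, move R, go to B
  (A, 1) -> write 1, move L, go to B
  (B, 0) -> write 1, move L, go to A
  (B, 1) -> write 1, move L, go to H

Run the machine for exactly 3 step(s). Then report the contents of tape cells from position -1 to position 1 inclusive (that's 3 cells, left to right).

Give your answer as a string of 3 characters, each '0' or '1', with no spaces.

Answer: 011

Derivation:
Step 1: in state A at pos 0, read 0 -> (A,0)->write 1,move R,goto B. Now: state=B, head=1, tape[-1..2]=0100 (head:   ^)
Step 2: in state B at pos 1, read 0 -> (B,0)->write 1,move L,goto A. Now: state=A, head=0, tape[-1..2]=0110 (head:  ^)
Step 3: in state A at pos 0, read 1 -> (A,1)->write 1,move L,goto B. Now: state=B, head=-1, tape[-2..2]=00110 (head:  ^)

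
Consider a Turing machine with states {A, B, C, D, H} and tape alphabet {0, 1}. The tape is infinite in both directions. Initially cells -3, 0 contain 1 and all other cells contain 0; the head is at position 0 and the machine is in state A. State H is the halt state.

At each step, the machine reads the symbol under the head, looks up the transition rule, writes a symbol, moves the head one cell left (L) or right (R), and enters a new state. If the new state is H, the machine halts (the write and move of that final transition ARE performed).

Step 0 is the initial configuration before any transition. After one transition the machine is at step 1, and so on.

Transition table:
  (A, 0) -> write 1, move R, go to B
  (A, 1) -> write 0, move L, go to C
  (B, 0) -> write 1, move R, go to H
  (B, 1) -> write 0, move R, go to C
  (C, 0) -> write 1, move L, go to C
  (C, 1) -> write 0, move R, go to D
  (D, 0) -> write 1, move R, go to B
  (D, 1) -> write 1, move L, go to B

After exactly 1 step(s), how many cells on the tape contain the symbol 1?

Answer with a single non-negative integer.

Step 1: in state A at pos 0, read 1 -> (A,1)->write 0,move L,goto C. Now: state=C, head=-1, tape[-4..1]=010000 (head:    ^)
Cells containing 1 after step 1: {-3} -> 1 cell(s)

Answer: 1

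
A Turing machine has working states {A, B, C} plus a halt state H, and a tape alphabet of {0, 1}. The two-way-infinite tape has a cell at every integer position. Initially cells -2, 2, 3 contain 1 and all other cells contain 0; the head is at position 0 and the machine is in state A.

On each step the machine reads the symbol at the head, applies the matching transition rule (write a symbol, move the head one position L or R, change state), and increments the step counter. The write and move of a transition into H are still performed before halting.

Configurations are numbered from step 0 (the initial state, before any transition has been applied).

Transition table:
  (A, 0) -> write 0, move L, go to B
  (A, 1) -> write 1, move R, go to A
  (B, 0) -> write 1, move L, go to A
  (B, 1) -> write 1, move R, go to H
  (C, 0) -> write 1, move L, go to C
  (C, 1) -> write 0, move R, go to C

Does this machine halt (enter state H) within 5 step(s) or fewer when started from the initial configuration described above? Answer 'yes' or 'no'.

Answer: no

Derivation:
Step 1: in state A at pos 0, read 0 -> (A,0)->write 0,move L,goto B. Now: state=B, head=-1, tape[-3..4]=01000110 (head:   ^)
Step 2: in state B at pos -1, read 0 -> (B,0)->write 1,move L,goto A. Now: state=A, head=-2, tape[-3..4]=01100110 (head:  ^)
Step 3: in state A at pos -2, read 1 -> (A,1)->write 1,move R,goto A. Now: state=A, head=-1, tape[-3..4]=01100110 (head:   ^)
Step 4: in state A at pos -1, read 1 -> (A,1)->write 1,move R,goto A. Now: state=A, head=0, tape[-3..4]=01100110 (head:    ^)
Step 5: in state A at pos 0, read 0 -> (A,0)->write 0,move L,goto B. Now: state=B, head=-1, tape[-3..4]=01100110 (head:   ^)
After 5 step(s): state = B (not H) -> not halted within 5 -> no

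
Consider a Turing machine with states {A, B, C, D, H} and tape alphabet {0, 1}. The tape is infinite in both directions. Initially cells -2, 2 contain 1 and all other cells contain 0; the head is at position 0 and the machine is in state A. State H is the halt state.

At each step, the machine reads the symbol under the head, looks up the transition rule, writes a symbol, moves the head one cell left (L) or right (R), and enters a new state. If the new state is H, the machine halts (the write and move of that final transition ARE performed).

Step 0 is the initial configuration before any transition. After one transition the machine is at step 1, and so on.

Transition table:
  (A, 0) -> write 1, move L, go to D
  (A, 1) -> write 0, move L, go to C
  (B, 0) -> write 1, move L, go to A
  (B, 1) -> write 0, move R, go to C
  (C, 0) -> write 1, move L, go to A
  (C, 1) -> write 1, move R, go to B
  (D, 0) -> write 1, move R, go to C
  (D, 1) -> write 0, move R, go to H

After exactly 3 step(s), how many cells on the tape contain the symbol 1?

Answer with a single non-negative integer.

Answer: 4

Derivation:
Step 1: in state A at pos 0, read 0 -> (A,0)->write 1,move L,goto D. Now: state=D, head=-1, tape[-3..3]=0101010 (head:   ^)
Step 2: in state D at pos -1, read 0 -> (D,0)->write 1,move R,goto C. Now: state=C, head=0, tape[-3..3]=0111010 (head:    ^)
Step 3: in state C at pos 0, read 1 -> (C,1)->write 1,move R,goto B. Now: state=B, head=1, tape[-3..3]=0111010 (head:     ^)
Cells containing 1 after step 3: {-2, -1, 0, 2} -> 4 cell(s)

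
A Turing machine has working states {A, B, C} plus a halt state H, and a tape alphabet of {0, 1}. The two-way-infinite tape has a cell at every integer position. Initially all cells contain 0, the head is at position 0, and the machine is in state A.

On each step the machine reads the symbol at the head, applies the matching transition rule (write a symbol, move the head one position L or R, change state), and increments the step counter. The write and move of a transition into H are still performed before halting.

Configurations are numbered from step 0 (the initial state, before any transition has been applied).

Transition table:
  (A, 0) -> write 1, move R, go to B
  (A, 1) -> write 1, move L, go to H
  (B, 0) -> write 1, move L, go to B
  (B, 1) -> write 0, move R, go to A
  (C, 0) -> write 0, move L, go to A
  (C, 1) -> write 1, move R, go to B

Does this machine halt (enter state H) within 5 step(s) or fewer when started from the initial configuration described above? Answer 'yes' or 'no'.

Step 1: in state A at pos 0, read 0 -> (A,0)->write 1,move R,goto B. Now: state=B, head=1, tape[-1..2]=0100 (head:   ^)
Step 2: in state B at pos 1, read 0 -> (B,0)->write 1,move L,goto B. Now: state=B, head=0, tape[-1..2]=0110 (head:  ^)
Step 3: in state B at pos 0, read 1 -> (B,1)->write 0,move R,goto A. Now: state=A, head=1, tape[-1..2]=0010 (head:   ^)
Step 4: in state A at pos 1, read 1 -> (A,1)->write 1,move L,goto H. Now: state=H, head=0, tape[-1..2]=0010 (head:  ^)
State H reached at step 4; 4 <= 5 -> yes

Answer: yes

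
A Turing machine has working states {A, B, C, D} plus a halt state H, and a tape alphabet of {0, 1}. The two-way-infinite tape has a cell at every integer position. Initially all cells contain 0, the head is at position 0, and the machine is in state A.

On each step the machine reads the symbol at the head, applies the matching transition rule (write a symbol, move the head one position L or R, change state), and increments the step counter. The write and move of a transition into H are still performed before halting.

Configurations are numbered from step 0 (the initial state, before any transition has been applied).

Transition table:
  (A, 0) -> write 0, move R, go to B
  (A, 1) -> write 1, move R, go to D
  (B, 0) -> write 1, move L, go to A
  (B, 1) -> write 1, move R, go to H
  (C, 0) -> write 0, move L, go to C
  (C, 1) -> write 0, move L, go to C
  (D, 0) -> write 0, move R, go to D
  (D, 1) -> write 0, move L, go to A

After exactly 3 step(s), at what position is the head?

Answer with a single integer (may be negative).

Answer: 1

Derivation:
Step 1: in state A at pos 0, read 0 -> (A,0)->write 0,move R,goto B. Now: state=B, head=1, tape[-1..2]=0000 (head:   ^)
Step 2: in state B at pos 1, read 0 -> (B,0)->write 1,move L,goto A. Now: state=A, head=0, tape[-1..2]=0010 (head:  ^)
Step 3: in state A at pos 0, read 0 -> (A,0)->write 0,move R,goto B. Now: state=B, head=1, tape[-1..2]=0010 (head:   ^)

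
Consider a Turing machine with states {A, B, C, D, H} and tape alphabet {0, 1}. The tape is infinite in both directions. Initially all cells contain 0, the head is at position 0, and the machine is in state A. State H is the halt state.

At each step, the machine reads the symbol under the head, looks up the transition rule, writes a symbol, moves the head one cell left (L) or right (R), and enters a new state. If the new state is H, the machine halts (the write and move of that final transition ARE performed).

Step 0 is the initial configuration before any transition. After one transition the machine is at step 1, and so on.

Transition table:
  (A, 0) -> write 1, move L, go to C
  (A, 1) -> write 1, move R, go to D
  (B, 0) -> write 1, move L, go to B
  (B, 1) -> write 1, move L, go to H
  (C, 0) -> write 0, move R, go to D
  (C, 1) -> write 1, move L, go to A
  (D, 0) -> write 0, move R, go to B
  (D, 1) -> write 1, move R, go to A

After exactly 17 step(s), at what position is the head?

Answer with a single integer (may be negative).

Answer: 3

Derivation:
Step 1: in state A at pos 0, read 0 -> (A,0)->write 1,move L,goto C. Now: state=C, head=-1, tape[-2..1]=0010 (head:  ^)
Step 2: in state C at pos -1, read 0 -> (C,0)->write 0,move R,goto D. Now: state=D, head=0, tape[-2..1]=0010 (head:   ^)
Step 3: in state D at pos 0, read 1 -> (D,1)->write 1,move R,goto A. Now: state=A, head=1, tape[-2..2]=00100 (head:    ^)
Step 4: in state A at pos 1, read 0 -> (A,0)->write 1,move L,goto C. Now: state=C, head=0, tape[-2..2]=00110 (head:   ^)
Step 5: in state C at pos 0, read 1 -> (C,1)->write 1,move L,goto A. Now: state=A, head=-1, tape[-2..2]=00110 (head:  ^)
Step 6: in state A at pos -1, read 0 -> (A,0)->write 1,move L,goto C. Now: state=C, head=-2, tape[-3..2]=001110 (head:  ^)
Step 7: in state C at pos -2, read 0 -> (C,0)->write 0,move R,goto D. Now: state=D, head=-1, tape[-3..2]=001110 (head:   ^)
Step 8: in state D at pos -1, read 1 -> (D,1)->write 1,move R,goto A. Now: state=A, head=0, tape[-3..2]=001110 (head:    ^)
Step 9: in state A at pos 0, read 1 -> (A,1)->write 1,move R,goto D. Now: state=D, head=1, tape[-3..2]=001110 (head:     ^)
Step 10: in state D at pos 1, read 1 -> (D,1)->write 1,move R,goto A. Now: state=A, head=2, tape[-3..3]=0011100 (head:      ^)
Step 11: in state A at pos 2, read 0 -> (A,0)->write 1,move L,goto C. Now: state=C, head=1, tape[-3..3]=0011110 (head:     ^)
Step 12: in state C at pos 1, read 1 -> (C,1)->write 1,move L,goto A. Now: state=A, head=0, tape[-3..3]=0011110 (head:    ^)
Step 13: in state A at pos 0, read 1 -> (A,1)->write 1,move R,goto D. Now: state=D, head=1, tape[-3..3]=0011110 (head:     ^)
Step 14: in state D at pos 1, read 1 -> (D,1)->write 1,move R,goto A. Now: state=A, head=2, tape[-3..3]=0011110 (head:      ^)
Step 15: in state A at pos 2, read 1 -> (A,1)->write 1,move R,goto D. Now: state=D, head=3, tape[-3..4]=00111100 (head:       ^)
Step 16: in state D at pos 3, read 0 -> (D,0)->write 0,move R,goto B. Now: state=B, head=4, tape[-3..5]=001111000 (head:        ^)
Step 17: in state B at pos 4, read 0 -> (B,0)->write 1,move L,goto B. Now: state=B, head=3, tape[-3..5]=001111010 (head:       ^)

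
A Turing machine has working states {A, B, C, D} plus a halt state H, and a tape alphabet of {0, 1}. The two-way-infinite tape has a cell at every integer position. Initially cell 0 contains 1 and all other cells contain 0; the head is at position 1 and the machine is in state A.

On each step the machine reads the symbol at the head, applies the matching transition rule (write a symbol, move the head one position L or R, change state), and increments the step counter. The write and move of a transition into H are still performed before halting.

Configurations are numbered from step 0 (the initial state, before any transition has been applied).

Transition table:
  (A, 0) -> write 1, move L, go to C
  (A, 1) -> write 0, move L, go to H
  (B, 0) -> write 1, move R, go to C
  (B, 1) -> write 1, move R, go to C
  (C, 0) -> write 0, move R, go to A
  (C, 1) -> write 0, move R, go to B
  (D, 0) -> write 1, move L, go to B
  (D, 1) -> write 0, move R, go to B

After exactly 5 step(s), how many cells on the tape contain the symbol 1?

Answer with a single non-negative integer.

Answer: 2

Derivation:
Step 1: in state A at pos 1, read 0 -> (A,0)->write 1,move L,goto C. Now: state=C, head=0, tape[-1..2]=0110 (head:  ^)
Step 2: in state C at pos 0, read 1 -> (C,1)->write 0,move R,goto B. Now: state=B, head=1, tape[-1..2]=0010 (head:   ^)
Step 3: in state B at pos 1, read 1 -> (B,1)->write 1,move R,goto C. Now: state=C, head=2, tape[-1..3]=00100 (head:    ^)
Step 4: in state C at pos 2, read 0 -> (C,0)->write 0,move R,goto A. Now: state=A, head=3, tape[-1..4]=001000 (head:     ^)
Step 5: in state A at pos 3, read 0 -> (A,0)->write 1,move L,goto C. Now: state=C, head=2, tape[-1..4]=001010 (head:    ^)
Cells containing 1 after step 5: {1, 3} -> 2 cell(s)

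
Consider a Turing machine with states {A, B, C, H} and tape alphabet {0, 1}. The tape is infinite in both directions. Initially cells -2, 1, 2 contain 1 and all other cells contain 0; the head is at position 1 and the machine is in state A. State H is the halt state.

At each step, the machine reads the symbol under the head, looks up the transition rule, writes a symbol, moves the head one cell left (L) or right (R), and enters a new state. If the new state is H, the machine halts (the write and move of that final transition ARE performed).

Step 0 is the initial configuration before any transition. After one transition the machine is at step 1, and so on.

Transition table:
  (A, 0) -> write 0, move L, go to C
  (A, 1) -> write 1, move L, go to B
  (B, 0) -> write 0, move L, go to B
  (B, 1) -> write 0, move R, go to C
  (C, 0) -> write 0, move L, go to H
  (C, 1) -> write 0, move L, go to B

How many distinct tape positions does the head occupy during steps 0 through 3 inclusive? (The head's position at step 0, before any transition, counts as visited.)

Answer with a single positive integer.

Step 1: in state A at pos 1, read 1 -> (A,1)->write 1,move L,goto B. Now: state=B, head=0, tape[-3..3]=0100110 (head:    ^)
Step 2: in state B at pos 0, read 0 -> (B,0)->write 0,move L,goto B. Now: state=B, head=-1, tape[-3..3]=0100110 (head:   ^)
Step 3: in state B at pos -1, read 0 -> (B,0)->write 0,move L,goto B. Now: state=B, head=-2, tape[-3..3]=0100110 (head:  ^)
Head positions at steps 0..3: starting at 1, distinct positions visited = {-2, -1, 0, 1} -> 4 position(s)

Answer: 4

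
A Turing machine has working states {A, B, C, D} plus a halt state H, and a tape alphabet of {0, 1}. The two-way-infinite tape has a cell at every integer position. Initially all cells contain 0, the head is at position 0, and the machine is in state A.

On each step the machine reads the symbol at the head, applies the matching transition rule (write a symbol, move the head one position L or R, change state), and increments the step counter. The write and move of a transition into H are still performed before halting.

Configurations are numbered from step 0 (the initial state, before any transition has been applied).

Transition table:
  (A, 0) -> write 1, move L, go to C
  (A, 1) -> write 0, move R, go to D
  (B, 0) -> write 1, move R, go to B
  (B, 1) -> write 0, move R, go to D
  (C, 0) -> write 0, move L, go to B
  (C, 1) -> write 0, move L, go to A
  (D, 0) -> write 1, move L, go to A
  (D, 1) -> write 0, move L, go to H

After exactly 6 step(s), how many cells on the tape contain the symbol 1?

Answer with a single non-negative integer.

Step 1: in state A at pos 0, read 0 -> (A,0)->write 1,move L,goto C. Now: state=C, head=-1, tape[-2..1]=0010 (head:  ^)
Step 2: in state C at pos -1, read 0 -> (C,0)->write 0,move L,goto B. Now: state=B, head=-2, tape[-3..1]=00010 (head:  ^)
Step 3: in state B at pos -2, read 0 -> (B,0)->write 1,move R,goto B. Now: state=B, head=-1, tape[-3..1]=01010 (head:   ^)
Step 4: in state B at pos -1, read 0 -> (B,0)->write 1,move R,goto B. Now: state=B, head=0, tape[-3..1]=01110 (head:    ^)
Step 5: in state B at pos 0, read 1 -> (B,1)->write 0,move R,goto D. Now: state=D, head=1, tape[-3..2]=011000 (head:     ^)
Step 6: in state D at pos 1, read 0 -> (D,0)->write 1,move L,goto A. Now: state=A, head=0, tape[-3..2]=011010 (head:    ^)
Cells containing 1 after step 6: {-2, -1, 1} -> 3 cell(s)

Answer: 3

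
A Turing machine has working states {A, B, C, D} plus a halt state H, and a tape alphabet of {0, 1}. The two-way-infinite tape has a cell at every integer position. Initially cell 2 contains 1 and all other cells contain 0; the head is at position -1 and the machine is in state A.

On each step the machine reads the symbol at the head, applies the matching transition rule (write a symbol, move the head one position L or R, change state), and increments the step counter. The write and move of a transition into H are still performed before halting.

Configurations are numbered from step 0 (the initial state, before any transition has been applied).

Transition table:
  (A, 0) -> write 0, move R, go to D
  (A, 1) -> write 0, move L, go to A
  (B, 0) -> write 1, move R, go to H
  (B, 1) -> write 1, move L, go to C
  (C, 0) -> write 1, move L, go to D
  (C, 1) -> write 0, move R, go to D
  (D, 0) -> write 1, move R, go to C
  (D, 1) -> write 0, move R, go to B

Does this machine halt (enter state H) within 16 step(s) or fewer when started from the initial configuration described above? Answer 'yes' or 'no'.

Step 1: in state A at pos -1, read 0 -> (A,0)->write 0,move R,goto D. Now: state=D, head=0, tape[-2..3]=000010 (head:   ^)
Step 2: in state D at pos 0, read 0 -> (D,0)->write 1,move R,goto C. Now: state=C, head=1, tape[-2..3]=001010 (head:    ^)
Step 3: in state C at pos 1, read 0 -> (C,0)->write 1,move L,goto D. Now: state=D, head=0, tape[-2..3]=001110 (head:   ^)
Step 4: in state D at pos 0, read 1 -> (D,1)->write 0,move R,goto B. Now: state=B, head=1, tape[-2..3]=000110 (head:    ^)
Step 5: in state B at pos 1, read 1 -> (B,1)->write 1,move L,goto C. Now: state=C, head=0, tape[-2..3]=000110 (head:   ^)
Step 6: in state C at pos 0, read 0 -> (C,0)->write 1,move L,goto D. Now: state=D, head=-1, tape[-2..3]=001110 (head:  ^)
Step 7: in state D at pos -1, read 0 -> (D,0)->write 1,move R,goto C. Now: state=C, head=0, tape[-2..3]=011110 (head:   ^)
Step 8: in state C at pos 0, read 1 -> (C,1)->write 0,move R,goto D. Now: state=D, head=1, tape[-2..3]=010110 (head:    ^)
Step 9: in state D at pos 1, read 1 -> (D,1)->write 0,move R,goto B. Now: state=B, head=2, tape[-2..3]=010010 (head:     ^)
Step 10: in state B at pos 2, read 1 -> (B,1)->write 1,move L,goto C. Now: state=C, head=1, tape[-2..3]=010010 (head:    ^)
Step 11: in state C at pos 1, read 0 -> (C,0)->write 1,move L,goto D. Now: state=D, head=0, tape[-2..3]=010110 (head:   ^)
Step 12: in state D at pos 0, read 0 -> (D,0)->write 1,move R,goto C. Now: state=C, head=1, tape[-2..3]=011110 (head:    ^)
Step 13: in state C at pos 1, read 1 -> (C,1)->write 0,move R,goto D. Now: state=D, head=2, tape[-2..3]=011010 (head:     ^)
Step 14: in state D at pos 2, read 1 -> (D,1)->write 0,move R,goto B. Now: state=B, head=3, tape[-2..4]=0110000 (head:      ^)
Step 15: in state B at pos 3, read 0 -> (B,0)->write 1,move R,goto H. Now: state=H, head=4, tape[-2..5]=01100100 (head:       ^)
State H reached at step 15; 15 <= 16 -> yes

Answer: yes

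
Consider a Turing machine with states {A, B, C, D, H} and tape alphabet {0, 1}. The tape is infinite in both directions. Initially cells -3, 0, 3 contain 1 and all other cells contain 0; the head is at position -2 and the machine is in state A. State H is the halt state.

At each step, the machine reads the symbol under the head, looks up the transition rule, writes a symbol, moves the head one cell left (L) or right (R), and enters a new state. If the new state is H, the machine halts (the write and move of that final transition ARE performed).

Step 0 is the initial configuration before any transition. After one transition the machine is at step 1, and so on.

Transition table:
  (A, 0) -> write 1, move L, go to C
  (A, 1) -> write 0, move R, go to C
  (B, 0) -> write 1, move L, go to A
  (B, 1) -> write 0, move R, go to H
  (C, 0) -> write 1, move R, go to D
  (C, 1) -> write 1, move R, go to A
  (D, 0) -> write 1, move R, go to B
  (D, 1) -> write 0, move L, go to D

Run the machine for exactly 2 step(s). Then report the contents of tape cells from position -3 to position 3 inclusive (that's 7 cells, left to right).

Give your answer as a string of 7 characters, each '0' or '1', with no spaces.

Step 1: in state A at pos -2, read 0 -> (A,0)->write 1,move L,goto C. Now: state=C, head=-3, tape[-4..4]=011010010 (head:  ^)
Step 2: in state C at pos -3, read 1 -> (C,1)->write 1,move R,goto A. Now: state=A, head=-2, tape[-4..4]=011010010 (head:   ^)

Answer: 1101001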